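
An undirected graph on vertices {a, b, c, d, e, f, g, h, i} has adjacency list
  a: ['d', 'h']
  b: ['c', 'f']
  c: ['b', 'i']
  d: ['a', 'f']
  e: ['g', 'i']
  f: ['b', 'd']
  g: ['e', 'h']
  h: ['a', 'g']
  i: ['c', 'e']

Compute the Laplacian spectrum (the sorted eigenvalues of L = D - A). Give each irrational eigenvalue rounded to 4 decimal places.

[0, 0.4679, 0.4679, 1.6527, 1.6527, 3, 3, 3.8794, 3.8794]

Reading degrees in the order [a, b, c, d, e, f, g, h, i] gives [2, 2, 2, 2, 2, 2, 2, 2, 2]; set D = diag(2, 2, 2, 2, 2, 2, 2, 2, 2) and form L = D - A. Since every row of L sums to 0, the all-ones vector is in the kernel and 0 is an eigenvalue.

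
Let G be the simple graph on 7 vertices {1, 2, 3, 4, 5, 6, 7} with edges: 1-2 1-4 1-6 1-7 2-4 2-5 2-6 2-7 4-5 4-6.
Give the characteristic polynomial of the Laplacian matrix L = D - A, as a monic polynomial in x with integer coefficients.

x^7 - 20x^6 + 153x^5 - 554x^4 + 939x^3 - 594x^2

Reading degrees in the order [1, 2, 3, 4, 5, 6, 7] gives [4, 5, 0, 4, 2, 3, 2]; set D = diag(4, 5, 0, 4, 2, 3, 2) and form L = D - A. Computing det(xI - L) by cofactor expansion (or equivalently via sum-over-permutations) gives x^7 - 20x^6 + 153x^5 - 554x^4 + 939x^3 - 594x^2. The coefficient of x^6 equals -trace(L) = -20, matching the sum of degrees. The eigenvalues sum to 20, which equals trace(L) = 2|E|. The largest eigenvalue, 6, is at most the vertex count 7.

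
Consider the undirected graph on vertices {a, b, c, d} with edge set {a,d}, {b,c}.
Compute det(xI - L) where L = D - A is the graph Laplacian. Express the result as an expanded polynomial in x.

With the vertex order [a, b, c, d], the degrees are [1, 1, 1, 1], giving D = diag(1, 1, 1, 1) and L = D - A. The eigenvalues of L are [0, 0, 2, 2]; the characteristic polynomial is the product of (x - lambda_i), which multiplies out to x^4 - 4x^3 + 4x^2. The coefficient of x^3 equals -trace(L) = -4, matching the sum of degrees. There are 2 zeros in the spectrum, matching the 2 components.

x^4 - 4x^3 + 4x^2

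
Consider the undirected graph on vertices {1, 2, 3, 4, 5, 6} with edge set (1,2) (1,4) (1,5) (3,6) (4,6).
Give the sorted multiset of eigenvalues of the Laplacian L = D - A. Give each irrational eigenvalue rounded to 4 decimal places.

Each diagonal entry of L is the vertex degree and each off-diagonal entry is -1 where an edge is present, 0 otherwise; in the order [1, 2, 3, 4, 5, 6] the diagonal is [3, 1, 1, 2, 1, 2]. L is symmetric positive semidefinite, so every eigenvalue is real and nonnegative. The eigenvalues sum to 10, which equals trace(L) = 2|E|.

[0, 0.3249, 1, 1.4608, 3, 4.2143]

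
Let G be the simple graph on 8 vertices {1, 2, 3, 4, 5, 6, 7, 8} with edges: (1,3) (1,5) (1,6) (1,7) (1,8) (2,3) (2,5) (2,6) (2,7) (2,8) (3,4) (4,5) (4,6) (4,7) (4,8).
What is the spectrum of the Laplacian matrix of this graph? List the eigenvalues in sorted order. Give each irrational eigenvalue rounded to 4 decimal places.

[0, 3, 3, 3, 3, 5, 5, 8]

With the vertex order [1, 2, 3, 4, 5, 6, 7, 8], the degrees are [5, 5, 3, 5, 3, 3, 3, 3], giving D = diag(5, 5, 3, 5, 3, 3, 3, 3) and L = D - A. L is symmetric positive semidefinite, so every eigenvalue is real and nonnegative. There is one zero in the spectrum, matching the 1 component. By the matrix-tree theorem the graph has (1/8) * product of the nonzero eigenvalues = 2025 spanning trees.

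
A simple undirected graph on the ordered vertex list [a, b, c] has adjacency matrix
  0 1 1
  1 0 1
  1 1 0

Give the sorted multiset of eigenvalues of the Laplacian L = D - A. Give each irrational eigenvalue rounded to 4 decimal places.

With the vertex order [a, b, c], the degrees are [2, 2, 2], giving D = diag(2, 2, 2) and L = D - A. L is symmetric positive semidefinite, so every eigenvalue is real and nonnegative.

[0, 3, 3]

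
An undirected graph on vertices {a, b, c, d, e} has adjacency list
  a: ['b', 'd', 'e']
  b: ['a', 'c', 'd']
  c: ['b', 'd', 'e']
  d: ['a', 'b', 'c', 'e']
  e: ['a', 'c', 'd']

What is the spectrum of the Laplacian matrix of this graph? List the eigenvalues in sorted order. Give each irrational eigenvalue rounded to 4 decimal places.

[0, 3, 3, 5, 5]

Each diagonal entry of L is the vertex degree and each off-diagonal entry is -1 where an edge is present, 0 otherwise; in the order [a, b, c, d, e] the diagonal is [3, 3, 3, 4, 3]. The multiplicity of 0 as a Laplacian eigenvalue equals the number of connected components. The single zero eigenvalue shows the graph is connected. The eigenvalues sum to 16, which equals trace(L) = 2|E|. The largest eigenvalue, 5, is at most the vertex count 5.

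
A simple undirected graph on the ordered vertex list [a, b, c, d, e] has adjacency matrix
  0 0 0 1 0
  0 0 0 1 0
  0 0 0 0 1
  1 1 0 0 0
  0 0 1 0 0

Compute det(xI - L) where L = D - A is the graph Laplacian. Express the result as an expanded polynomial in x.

Reading degrees in the order [a, b, c, d, e] gives [1, 1, 1, 2, 1]; set D = diag(1, 1, 1, 2, 1) and form L = D - A. The eigenvalues of L are [0, 0, 1, 2, 3]; the characteristic polynomial is the product of (x - lambda_i), which multiplies out to x^5 - 6x^4 + 11x^3 - 6x^2. Since p(0) = det(-L) = 0, x divides p(x). The largest eigenvalue, 3, is at most the vertex count 5.

x^5 - 6x^4 + 11x^3 - 6x^2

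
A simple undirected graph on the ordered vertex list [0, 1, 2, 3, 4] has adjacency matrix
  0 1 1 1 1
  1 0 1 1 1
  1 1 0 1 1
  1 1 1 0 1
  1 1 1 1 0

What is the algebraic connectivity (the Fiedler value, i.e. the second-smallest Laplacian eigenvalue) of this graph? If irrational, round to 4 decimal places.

Reading degrees in the order [0, 1, 2, 3, 4] gives [4, 4, 4, 4, 4]; set D = diag(4, 4, 4, 4, 4) and form L = D - A. Computing the eigenvalues of L and sorting gives [0, 5, 5, 5, 5]. The Fiedler value lambda_2 = 5 is strictly positive, so the graph is connected. The largest eigenvalue, 5, is at most the vertex count 5.

5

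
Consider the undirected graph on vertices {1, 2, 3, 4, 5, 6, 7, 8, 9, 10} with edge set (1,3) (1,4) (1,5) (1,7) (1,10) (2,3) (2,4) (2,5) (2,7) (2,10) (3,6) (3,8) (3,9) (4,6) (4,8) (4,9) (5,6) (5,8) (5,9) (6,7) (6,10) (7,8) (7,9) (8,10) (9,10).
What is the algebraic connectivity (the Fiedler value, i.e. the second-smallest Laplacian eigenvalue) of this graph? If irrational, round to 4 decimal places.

5

With the vertex order [1, 2, 3, 4, 5, 6, 7, 8, 9, 10], the degrees are [5, 5, 5, 5, 5, 5, 5, 5, 5, 5], giving D = diag(5, 5, 5, 5, 5, 5, 5, 5, 5, 5) and L = D - A. The sorted Laplacian eigenvalues are [0, 5, 5, 5, 5, 5, 5, 5, 5, 10]; the algebraic connectivity is the second entry, 5. The eigenvalues sum to 50, which equals trace(L) = 2|E|.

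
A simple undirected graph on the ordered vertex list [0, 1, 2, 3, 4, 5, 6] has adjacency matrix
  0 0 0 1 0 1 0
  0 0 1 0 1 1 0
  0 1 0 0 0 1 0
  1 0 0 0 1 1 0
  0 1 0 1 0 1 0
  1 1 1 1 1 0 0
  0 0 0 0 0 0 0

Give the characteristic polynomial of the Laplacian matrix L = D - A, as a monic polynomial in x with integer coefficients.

x^7 - 18x^6 + 123x^5 - 396x^4 + 595x^3 - 330x^2

Reading degrees in the order [0, 1, 2, 3, 4, 5, 6] gives [2, 3, 2, 3, 3, 5, 0]; set D = diag(2, 3, 2, 3, 3, 5, 0) and form L = D - A. Computing det(xI - L) by cofactor expansion (or equivalently via sum-over-permutations) gives x^7 - 18x^6 + 123x^5 - 396x^4 + 595x^3 - 330x^2. Since p(0) = det(-L) = 0, x divides p(x). The eigenvalues sum to 18, which equals trace(L) = 2|E|. The largest eigenvalue, 6, is at most the vertex count 7.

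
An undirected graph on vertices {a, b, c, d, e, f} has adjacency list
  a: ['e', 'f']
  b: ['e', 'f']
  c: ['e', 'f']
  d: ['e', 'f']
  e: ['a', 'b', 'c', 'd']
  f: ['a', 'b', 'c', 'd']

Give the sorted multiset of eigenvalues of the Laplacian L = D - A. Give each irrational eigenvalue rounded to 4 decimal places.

Each diagonal entry of L is the vertex degree and each off-diagonal entry is -1 where an edge is present, 0 otherwise; in the order [a, b, c, d, e, f] the diagonal is [2, 2, 2, 2, 4, 4]. L is symmetric positive semidefinite, so every eigenvalue is real and nonnegative. The single zero eigenvalue shows the graph is connected. There is one zero in the spectrum, matching the 1 component.

[0, 2, 2, 2, 4, 6]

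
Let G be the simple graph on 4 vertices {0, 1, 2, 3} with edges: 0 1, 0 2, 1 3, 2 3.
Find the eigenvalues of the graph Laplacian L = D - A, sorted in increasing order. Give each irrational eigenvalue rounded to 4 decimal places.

With the vertex order [0, 1, 2, 3], the degrees are [2, 2, 2, 2], giving D = diag(2, 2, 2, 2) and L = D - A. L is symmetric positive semidefinite, so every eigenvalue is real and nonnegative. The eigenvalues sum to 8, which equals trace(L) = 2|E|.

[0, 2, 2, 4]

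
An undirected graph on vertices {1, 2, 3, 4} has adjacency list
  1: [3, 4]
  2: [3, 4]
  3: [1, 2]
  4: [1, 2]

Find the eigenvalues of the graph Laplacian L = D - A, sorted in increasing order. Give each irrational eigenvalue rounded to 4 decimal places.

[0, 2, 2, 4]

With the vertex order [1, 2, 3, 4], the degrees are [2, 2, 2, 2], giving D = diag(2, 2, 2, 2) and L = D - A. Diagonalising L (or applying a numerical eigensolver to the 4x4 matrix) gives the spectrum above. The single zero eigenvalue shows the graph is connected. The largest eigenvalue, 4, is at most the vertex count 4.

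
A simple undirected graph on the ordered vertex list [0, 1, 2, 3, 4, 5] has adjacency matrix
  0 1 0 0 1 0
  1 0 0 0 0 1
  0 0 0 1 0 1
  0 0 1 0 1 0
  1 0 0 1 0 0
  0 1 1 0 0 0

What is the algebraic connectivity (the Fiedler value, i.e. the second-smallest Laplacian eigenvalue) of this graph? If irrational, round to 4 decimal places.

1

Each diagonal entry of L is the vertex degree and each off-diagonal entry is -1 where an edge is present, 0 otherwise; in the order [0, 1, 2, 3, 4, 5] the diagonal is [2, 2, 2, 2, 2, 2]. The sorted Laplacian eigenvalues are [0, 1, 1, 3, 3, 4]; the algebraic connectivity is the second entry, 1.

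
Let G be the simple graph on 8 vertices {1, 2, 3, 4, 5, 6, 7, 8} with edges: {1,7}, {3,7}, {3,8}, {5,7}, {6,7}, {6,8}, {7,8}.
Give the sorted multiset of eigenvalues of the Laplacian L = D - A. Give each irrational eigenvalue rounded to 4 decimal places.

[0, 0, 0, 1, 1, 2, 4, 6]

Each diagonal entry of L is the vertex degree and each off-diagonal entry is -1 where an edge is present, 0 otherwise; in the order [1, 2, 3, 4, 5, 6, 7, 8] the diagonal is [1, 0, 2, 0, 1, 2, 5, 3]. Diagonalising L (or applying a numerical eigensolver to the 8x8 matrix) gives the spectrum above. The 3 zero eigenvalues correspond to the 3 connected components. There are 3 zeros in the spectrum, matching the 3 components. The eigenvalues sum to 14, which equals trace(L) = 2|E|.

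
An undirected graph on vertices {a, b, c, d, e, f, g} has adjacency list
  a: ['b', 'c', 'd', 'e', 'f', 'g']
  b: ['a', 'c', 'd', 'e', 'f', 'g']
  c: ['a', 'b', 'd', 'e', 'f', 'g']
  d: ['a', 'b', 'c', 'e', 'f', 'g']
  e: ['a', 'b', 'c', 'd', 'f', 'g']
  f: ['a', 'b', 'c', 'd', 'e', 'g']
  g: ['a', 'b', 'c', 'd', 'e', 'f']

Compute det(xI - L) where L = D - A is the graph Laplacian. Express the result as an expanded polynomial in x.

Each diagonal entry of L is the vertex degree and each off-diagonal entry is -1 where an edge is present, 0 otherwise; in the order [a, b, c, d, e, f, g] the diagonal is [6, 6, 6, 6, 6, 6, 6]. The eigenvalues of L are [0, 7, 7, 7, 7, 7, 7]; the characteristic polynomial is the product of (x - lambda_i), which multiplies out to x^7 - 42x^6 + 735x^5 - 6860x^4 + 36015x^3 - 100842x^2 + 117649x. The constant term is 0 because L is singular (the all-ones vector lies in its kernel). There is one zero in the spectrum, matching the 1 component.

x^7 - 42x^6 + 735x^5 - 6860x^4 + 36015x^3 - 100842x^2 + 117649x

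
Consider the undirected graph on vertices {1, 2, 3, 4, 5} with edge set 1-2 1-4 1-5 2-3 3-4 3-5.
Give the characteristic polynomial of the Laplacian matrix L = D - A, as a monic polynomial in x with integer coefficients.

With the vertex order [1, 2, 3, 4, 5], the degrees are [3, 2, 3, 2, 2], giving D = diag(3, 2, 3, 2, 2) and L = D - A. L has integer entries, so p(x) = det(xI - L) has integer coefficients. Expanding the determinant yields x^5 - 12x^4 + 51x^3 - 92x^2 + 60x. The coefficient of x^4 equals -trace(L) = -12, matching the sum of degrees. The largest eigenvalue, 5, is at most the vertex count 5.

x^5 - 12x^4 + 51x^3 - 92x^2 + 60x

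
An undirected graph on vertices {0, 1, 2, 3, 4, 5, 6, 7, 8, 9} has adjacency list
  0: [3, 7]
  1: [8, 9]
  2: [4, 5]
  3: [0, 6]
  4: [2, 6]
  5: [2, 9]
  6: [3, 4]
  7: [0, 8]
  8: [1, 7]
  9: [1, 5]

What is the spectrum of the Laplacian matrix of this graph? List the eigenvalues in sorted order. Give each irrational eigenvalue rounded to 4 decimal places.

[0, 0.3820, 0.3820, 1.3820, 1.3820, 2.6180, 2.6180, 3.6180, 3.6180, 4]

With the vertex order [0, 1, 2, 3, 4, 5, 6, 7, 8, 9], the degrees are [2, 2, 2, 2, 2, 2, 2, 2, 2, 2], giving D = diag(2, 2, 2, 2, 2, 2, 2, 2, 2, 2) and L = D - A. The multiplicity of 0 as a Laplacian eigenvalue equals the number of connected components. The eigenvalues sum to 20, which equals trace(L) = 2|E|.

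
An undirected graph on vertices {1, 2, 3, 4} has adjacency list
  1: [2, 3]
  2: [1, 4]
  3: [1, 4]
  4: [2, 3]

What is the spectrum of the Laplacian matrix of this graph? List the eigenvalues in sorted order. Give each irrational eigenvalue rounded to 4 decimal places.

[0, 2, 2, 4]

With the vertex order [1, 2, 3, 4], the degrees are [2, 2, 2, 2], giving D = diag(2, 2, 2, 2) and L = D - A. Diagonalising L (or applying a numerical eigensolver to the 4x4 matrix) gives the spectrum above. The single zero eigenvalue shows the graph is connected. The eigenvalues sum to 8, which equals trace(L) = 2|E|. There is one zero in the spectrum, matching the 1 component.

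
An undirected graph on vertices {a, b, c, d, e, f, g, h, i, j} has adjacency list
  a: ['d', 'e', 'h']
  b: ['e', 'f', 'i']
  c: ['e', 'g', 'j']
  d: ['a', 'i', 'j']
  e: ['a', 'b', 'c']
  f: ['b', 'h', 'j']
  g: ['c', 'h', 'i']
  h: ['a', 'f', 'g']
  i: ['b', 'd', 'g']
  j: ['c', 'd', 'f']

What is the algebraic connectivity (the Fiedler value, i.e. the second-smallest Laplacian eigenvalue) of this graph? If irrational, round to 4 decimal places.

Reading degrees in the order [a, b, c, d, e, f, g, h, i, j] gives [3, 3, 3, 3, 3, 3, 3, 3, 3, 3]; set D = diag(3, 3, 3, 3, 3, 3, 3, 3, 3, 3) and form L = D - A. The smallest Laplacian eigenvalue is always 0. The next one, lambda_2 = 2, measures how hard the graph is to disconnect: larger values mean better connectivity. There is one zero in the spectrum, matching the 1 component.

2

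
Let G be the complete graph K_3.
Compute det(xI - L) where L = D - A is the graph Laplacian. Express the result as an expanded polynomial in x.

x^3 - 6x^2 + 9x

The graph has 3 vertices and degree multiset [2, 2, 2]; D is the diagonal matrix of degrees and L = D - A. L has integer entries, so p(x) = det(xI - L) has integer coefficients. Expanding the determinant yields x^3 - 6x^2 + 9x. The constant term is 0 because L is singular (the all-ones vector lies in its kernel).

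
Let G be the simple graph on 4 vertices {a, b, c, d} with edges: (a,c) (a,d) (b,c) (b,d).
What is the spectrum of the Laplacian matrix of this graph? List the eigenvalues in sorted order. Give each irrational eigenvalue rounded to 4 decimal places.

With the vertex order [a, b, c, d], the degrees are [2, 2, 2, 2], giving D = diag(2, 2, 2, 2) and L = D - A. L is symmetric positive semidefinite, so every eigenvalue is real and nonnegative. The single zero eigenvalue shows the graph is connected. The largest eigenvalue, 4, is at most the vertex count 4.

[0, 2, 2, 4]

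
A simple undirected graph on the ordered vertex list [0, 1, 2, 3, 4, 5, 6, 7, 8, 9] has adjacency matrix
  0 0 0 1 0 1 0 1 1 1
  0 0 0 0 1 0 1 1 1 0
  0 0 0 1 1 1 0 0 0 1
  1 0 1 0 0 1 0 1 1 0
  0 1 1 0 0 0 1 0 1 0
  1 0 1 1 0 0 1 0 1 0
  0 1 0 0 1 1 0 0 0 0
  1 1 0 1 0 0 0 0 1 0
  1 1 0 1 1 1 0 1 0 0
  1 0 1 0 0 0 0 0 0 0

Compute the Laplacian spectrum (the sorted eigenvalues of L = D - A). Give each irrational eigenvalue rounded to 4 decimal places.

With the vertex order [0, 1, 2, 3, 4, 5, 6, 7, 8, 9], the degrees are [5, 4, 4, 5, 4, 5, 3, 4, 6, 2], giving D = diag(5, 4, 4, 5, 4, 5, 3, 4, 6, 2) and L = D - A. Since every row of L sums to 0, the all-ones vector is in the kernel and 0 is an eigenvalue. There is one zero in the spectrum, matching the 1 component.

[0, 1.4916, 2.3724, 3.2665, 3.7565, 5.0923, 5.4839, 6.3322, 6.6664, 7.5380]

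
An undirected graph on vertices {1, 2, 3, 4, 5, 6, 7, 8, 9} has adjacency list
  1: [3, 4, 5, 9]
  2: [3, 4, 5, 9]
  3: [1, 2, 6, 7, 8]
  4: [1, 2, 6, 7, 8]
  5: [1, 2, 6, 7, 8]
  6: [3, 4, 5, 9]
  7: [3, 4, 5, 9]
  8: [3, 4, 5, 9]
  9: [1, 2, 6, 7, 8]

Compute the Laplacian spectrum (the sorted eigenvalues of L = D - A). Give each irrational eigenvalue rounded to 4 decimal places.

[0, 4, 4, 4, 4, 5, 5, 5, 9]

Each diagonal entry of L is the vertex degree and each off-diagonal entry is -1 where an edge is present, 0 otherwise; in the order [1, 2, 3, 4, 5, 6, 7, 8, 9] the diagonal is [4, 4, 5, 5, 5, 4, 4, 4, 5]. L is symmetric positive semidefinite, so every eigenvalue is real and nonnegative. The single zero eigenvalue shows the graph is connected.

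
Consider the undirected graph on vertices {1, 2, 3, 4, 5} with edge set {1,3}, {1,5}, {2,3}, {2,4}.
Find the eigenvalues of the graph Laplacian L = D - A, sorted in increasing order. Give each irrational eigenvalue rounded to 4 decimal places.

[0, 0.3820, 1.3820, 2.6180, 3.6180]

Reading degrees in the order [1, 2, 3, 4, 5] gives [2, 2, 2, 1, 1]; set D = diag(2, 2, 2, 1, 1) and form L = D - A. The multiplicity of 0 as a Laplacian eigenvalue equals the number of connected components. There is one zero in the spectrum, matching the 1 component. The largest eigenvalue, 3.6180, is at most the vertex count 5.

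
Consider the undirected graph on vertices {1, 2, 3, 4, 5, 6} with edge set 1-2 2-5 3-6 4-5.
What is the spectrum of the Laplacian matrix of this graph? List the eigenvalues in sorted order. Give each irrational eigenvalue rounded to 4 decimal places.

Each diagonal entry of L is the vertex degree and each off-diagonal entry is -1 where an edge is present, 0 otherwise; in the order [1, 2, 3, 4, 5, 6] the diagonal is [1, 2, 1, 1, 2, 1]. Since every row of L sums to 0, the all-ones vector is in the kernel and 0 is an eigenvalue. The 2 zero eigenvalues correspond to the 2 connected components. The eigenvalues sum to 8, which equals trace(L) = 2|E|.

[0, 0, 0.5858, 2, 2, 3.4142]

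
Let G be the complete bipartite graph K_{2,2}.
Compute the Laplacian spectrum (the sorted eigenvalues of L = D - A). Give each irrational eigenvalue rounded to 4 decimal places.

[0, 2, 2, 4]

The graph has 4 vertices and degree multiset [2, 2, 2, 2]; D is the diagonal matrix of degrees and L = D - A. The multiplicity of 0 as a Laplacian eigenvalue equals the number of connected components. The single zero eigenvalue shows the graph is connected. The eigenvalues sum to 8, which equals trace(L) = 2|E|. By the matrix-tree theorem the graph has (1/4) * product of the nonzero eigenvalues = 4 spanning trees.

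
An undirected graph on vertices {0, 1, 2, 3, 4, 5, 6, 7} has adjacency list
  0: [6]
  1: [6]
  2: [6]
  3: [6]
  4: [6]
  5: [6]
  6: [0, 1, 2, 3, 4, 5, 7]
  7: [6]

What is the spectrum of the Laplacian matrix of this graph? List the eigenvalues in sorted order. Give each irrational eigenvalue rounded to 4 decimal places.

Each diagonal entry of L is the vertex degree and each off-diagonal entry is -1 where an edge is present, 0 otherwise; in the order [0, 1, 2, 3, 4, 5, 6, 7] the diagonal is [1, 1, 1, 1, 1, 1, 7, 1]. L is symmetric positive semidefinite, so every eigenvalue is real and nonnegative. The single zero eigenvalue shows the graph is connected. The largest eigenvalue, 8, is at most the vertex count 8. There is one zero in the spectrum, matching the 1 component.

[0, 1, 1, 1, 1, 1, 1, 8]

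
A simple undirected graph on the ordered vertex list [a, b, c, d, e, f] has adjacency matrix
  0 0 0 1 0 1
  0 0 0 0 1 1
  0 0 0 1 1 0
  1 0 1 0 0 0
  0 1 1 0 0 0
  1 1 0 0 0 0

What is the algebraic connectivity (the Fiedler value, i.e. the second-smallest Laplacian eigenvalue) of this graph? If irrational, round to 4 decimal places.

1

Reading degrees in the order [a, b, c, d, e, f] gives [2, 2, 2, 2, 2, 2]; set D = diag(2, 2, 2, 2, 2, 2) and form L = D - A. Computing the eigenvalues of L and sorting gives [0, 1, 1, 3, 3, 4]. The Fiedler value lambda_2 = 1 is strictly positive, so the graph is connected. The largest eigenvalue, 4, is at most the vertex count 6.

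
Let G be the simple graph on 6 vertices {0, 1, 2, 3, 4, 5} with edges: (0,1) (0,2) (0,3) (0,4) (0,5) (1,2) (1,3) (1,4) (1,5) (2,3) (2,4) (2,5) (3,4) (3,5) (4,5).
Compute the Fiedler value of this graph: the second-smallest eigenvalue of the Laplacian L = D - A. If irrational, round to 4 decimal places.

6

With the vertex order [0, 1, 2, 3, 4, 5], the degrees are [5, 5, 5, 5, 5, 5], giving D = diag(5, 5, 5, 5, 5, 5) and L = D - A. Computing the eigenvalues of L and sorting gives [0, 6, 6, 6, 6, 6]. The Fiedler value lambda_2 = 6 is strictly positive, so the graph is connected. There is one zero in the spectrum, matching the 1 component.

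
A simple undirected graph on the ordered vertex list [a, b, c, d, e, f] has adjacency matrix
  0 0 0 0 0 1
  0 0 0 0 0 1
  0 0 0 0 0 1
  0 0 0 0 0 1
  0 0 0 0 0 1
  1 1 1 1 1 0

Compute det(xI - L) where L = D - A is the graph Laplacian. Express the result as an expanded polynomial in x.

x^6 - 10x^5 + 30x^4 - 40x^3 + 25x^2 - 6x

Reading degrees in the order [a, b, c, d, e, f] gives [1, 1, 1, 1, 1, 5]; set D = diag(1, 1, 1, 1, 1, 5) and form L = D - A. The eigenvalues of L are [0, 1, 1, 1, 1, 6]; the characteristic polynomial is the product of (x - lambda_i), which multiplies out to x^6 - 10x^5 + 30x^4 - 40x^3 + 25x^2 - 6x. The constant term is 0 because L is singular (the all-ones vector lies in its kernel). There is one zero in the spectrum, matching the 1 component. By the matrix-tree theorem the graph has (1/6) * product of the nonzero eigenvalues = 1 spanning tree.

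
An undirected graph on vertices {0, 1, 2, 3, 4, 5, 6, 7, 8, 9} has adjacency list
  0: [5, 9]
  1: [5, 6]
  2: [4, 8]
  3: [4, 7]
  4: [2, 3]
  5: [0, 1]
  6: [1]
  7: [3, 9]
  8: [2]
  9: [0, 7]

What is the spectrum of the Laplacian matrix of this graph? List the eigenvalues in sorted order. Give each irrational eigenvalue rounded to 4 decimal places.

[0, 0.0979, 0.3820, 0.8244, 1.3820, 2, 2.6180, 3.1756, 3.6180, 3.9021]

With the vertex order [0, 1, 2, 3, 4, 5, 6, 7, 8, 9], the degrees are [2, 2, 2, 2, 2, 2, 1, 2, 1, 2], giving D = diag(2, 2, 2, 2, 2, 2, 1, 2, 1, 2) and L = D - A. The multiplicity of 0 as a Laplacian eigenvalue equals the number of connected components. There is one zero in the spectrum, matching the 1 component.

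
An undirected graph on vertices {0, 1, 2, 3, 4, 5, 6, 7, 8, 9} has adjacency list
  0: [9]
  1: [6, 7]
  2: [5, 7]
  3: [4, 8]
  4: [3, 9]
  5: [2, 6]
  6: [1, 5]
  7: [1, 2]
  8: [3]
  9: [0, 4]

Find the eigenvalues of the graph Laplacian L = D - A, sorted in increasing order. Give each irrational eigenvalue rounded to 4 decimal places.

[0, 0, 0.3820, 1.3820, 1.3820, 1.3820, 2.6180, 3.6180, 3.6180, 3.6180]

Each diagonal entry of L is the vertex degree and each off-diagonal entry is -1 where an edge is present, 0 otherwise; in the order [0, 1, 2, 3, 4, 5, 6, 7, 8, 9] the diagonal is [1, 2, 2, 2, 2, 2, 2, 2, 1, 2]. L is symmetric positive semidefinite, so every eigenvalue is real and nonnegative. The 2 zero eigenvalues correspond to the 2 connected components. The largest eigenvalue, 3.6180, is at most the vertex count 10. The eigenvalues sum to 18, which equals trace(L) = 2|E|.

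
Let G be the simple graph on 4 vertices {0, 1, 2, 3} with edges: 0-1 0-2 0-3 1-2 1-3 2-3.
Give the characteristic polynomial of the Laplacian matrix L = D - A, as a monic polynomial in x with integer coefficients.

With the vertex order [0, 1, 2, 3], the degrees are [3, 3, 3, 3], giving D = diag(3, 3, 3, 3) and L = D - A. Computing det(xI - L) by cofactor expansion (or equivalently via sum-over-permutations) gives x^4 - 12x^3 + 48x^2 - 64x. The coefficient of x^3 equals -trace(L) = -12, matching the sum of degrees. There is one zero in the spectrum, matching the 1 component.

x^4 - 12x^3 + 48x^2 - 64x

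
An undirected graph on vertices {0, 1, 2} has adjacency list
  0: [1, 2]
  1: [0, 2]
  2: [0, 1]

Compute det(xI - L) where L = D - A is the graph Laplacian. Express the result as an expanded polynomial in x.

With the vertex order [0, 1, 2], the degrees are [2, 2, 2], giving D = diag(2, 2, 2) and L = D - A. The eigenvalues of L are [0, 3, 3]; the characteristic polynomial is the product of (x - lambda_i), which multiplies out to x^3 - 6x^2 + 9x. Since p(0) = det(-L) = 0, x divides p(x). The eigenvalues sum to 6, which equals trace(L) = 2|E|.

x^3 - 6x^2 + 9x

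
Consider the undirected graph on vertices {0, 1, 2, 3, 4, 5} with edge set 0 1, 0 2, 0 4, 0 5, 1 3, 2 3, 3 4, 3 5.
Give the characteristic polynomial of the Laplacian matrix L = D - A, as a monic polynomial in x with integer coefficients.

x^6 - 16x^5 + 96x^4 - 272x^3 + 368x^2 - 192x

Each diagonal entry of L is the vertex degree and each off-diagonal entry is -1 where an edge is present, 0 otherwise; in the order [0, 1, 2, 3, 4, 5] the diagonal is [4, 2, 2, 4, 2, 2]. Computing det(xI - L) by cofactor expansion (or equivalently via sum-over-permutations) gives x^6 - 16x^5 + 96x^4 - 272x^3 + 368x^2 - 192x. Since p(0) = det(-L) = 0, x divides p(x).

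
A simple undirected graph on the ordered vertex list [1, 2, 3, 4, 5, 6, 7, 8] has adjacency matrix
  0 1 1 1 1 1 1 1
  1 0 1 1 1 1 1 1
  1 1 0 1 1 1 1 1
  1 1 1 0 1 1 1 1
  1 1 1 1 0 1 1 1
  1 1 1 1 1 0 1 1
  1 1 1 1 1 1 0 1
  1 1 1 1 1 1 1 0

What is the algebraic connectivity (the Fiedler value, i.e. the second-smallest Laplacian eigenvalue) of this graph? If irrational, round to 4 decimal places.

Each diagonal entry of L is the vertex degree and each off-diagonal entry is -1 where an edge is present, 0 otherwise; in the order [1, 2, 3, 4, 5, 6, 7, 8] the diagonal is [7, 7, 7, 7, 7, 7, 7, 7]. Computing the eigenvalues of L and sorting gives [0, 8, 8, 8, 8, 8, 8, 8]. The Fiedler value lambda_2 = 8 is strictly positive, so the graph is connected. The largest eigenvalue, 8, is at most the vertex count 8. There is one zero in the spectrum, matching the 1 component.

8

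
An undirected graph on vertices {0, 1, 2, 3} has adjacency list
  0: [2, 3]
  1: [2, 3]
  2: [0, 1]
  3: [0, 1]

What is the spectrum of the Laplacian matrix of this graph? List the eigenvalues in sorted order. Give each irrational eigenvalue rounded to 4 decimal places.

With the vertex order [0, 1, 2, 3], the degrees are [2, 2, 2, 2], giving D = diag(2, 2, 2, 2) and L = D - A. The multiplicity of 0 as a Laplacian eigenvalue equals the number of connected components. The single zero eigenvalue shows the graph is connected. The eigenvalues sum to 8, which equals trace(L) = 2|E|.

[0, 2, 2, 4]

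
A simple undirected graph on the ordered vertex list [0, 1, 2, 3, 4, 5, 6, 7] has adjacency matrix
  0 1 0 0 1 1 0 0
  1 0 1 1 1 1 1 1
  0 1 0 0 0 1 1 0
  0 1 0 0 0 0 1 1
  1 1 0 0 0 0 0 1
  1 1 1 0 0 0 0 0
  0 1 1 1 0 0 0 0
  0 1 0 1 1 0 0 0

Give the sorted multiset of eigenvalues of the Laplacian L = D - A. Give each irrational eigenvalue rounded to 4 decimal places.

With the vertex order [0, 1, 2, 3, 4, 5, 6, 7], the degrees are [3, 7, 3, 3, 3, 3, 3, 3], giving D = diag(3, 7, 3, 3, 3, 3, 3, 3) and L = D - A. L is symmetric positive semidefinite, so every eigenvalue is real and nonnegative. The single zero eigenvalue shows the graph is connected. There is one zero in the spectrum, matching the 1 component.

[0, 1.7530, 1.7530, 3.4450, 3.4450, 4.8019, 4.8019, 8]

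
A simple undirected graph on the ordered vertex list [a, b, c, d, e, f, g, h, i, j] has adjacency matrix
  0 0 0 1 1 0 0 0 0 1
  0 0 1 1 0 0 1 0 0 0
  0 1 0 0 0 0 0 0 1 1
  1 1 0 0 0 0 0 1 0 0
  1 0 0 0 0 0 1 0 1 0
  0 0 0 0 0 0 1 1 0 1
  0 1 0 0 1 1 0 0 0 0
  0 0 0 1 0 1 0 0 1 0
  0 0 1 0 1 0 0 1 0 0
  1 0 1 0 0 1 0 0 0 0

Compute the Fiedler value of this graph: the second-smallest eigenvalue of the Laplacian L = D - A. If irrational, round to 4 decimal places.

With the vertex order [a, b, c, d, e, f, g, h, i, j], the degrees are [3, 3, 3, 3, 3, 3, 3, 3, 3, 3], giving D = diag(3, 3, 3, 3, 3, 3, 3, 3, 3, 3) and L = D - A. Computing the eigenvalues of L and sorting gives [0, 2, 2, 2, 2, 2, 5, 5, 5, 5]. The Fiedler value lambda_2 = 2 is strictly positive, so the graph is connected. By the matrix-tree theorem the graph has (1/10) * product of the nonzero eigenvalues = 2000 spanning trees. The largest eigenvalue, 5, is at most the vertex count 10.

2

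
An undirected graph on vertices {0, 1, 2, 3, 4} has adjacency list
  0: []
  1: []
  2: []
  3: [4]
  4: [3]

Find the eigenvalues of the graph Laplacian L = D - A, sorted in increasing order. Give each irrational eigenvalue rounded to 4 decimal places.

With the vertex order [0, 1, 2, 3, 4], the degrees are [0, 0, 0, 1, 1], giving D = diag(0, 0, 0, 1, 1) and L = D - A. The multiplicity of 0 as a Laplacian eigenvalue equals the number of connected components. The 4 zero eigenvalues correspond to the 4 connected components. The largest eigenvalue, 2, is at most the vertex count 5. The eigenvalues sum to 2, which equals trace(L) = 2|E|.

[0, 0, 0, 0, 2]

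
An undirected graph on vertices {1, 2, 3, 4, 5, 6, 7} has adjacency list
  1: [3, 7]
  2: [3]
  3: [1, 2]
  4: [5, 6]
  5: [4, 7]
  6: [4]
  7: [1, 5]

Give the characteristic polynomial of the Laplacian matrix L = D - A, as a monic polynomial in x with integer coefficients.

Each diagonal entry of L is the vertex degree and each off-diagonal entry is -1 where an edge is present, 0 otherwise; in the order [1, 2, 3, 4, 5, 6, 7] the diagonal is [2, 1, 2, 2, 2, 1, 2]. L has integer entries, so p(x) = det(xI - L) has integer coefficients. Expanding the determinant yields x^7 - 12x^6 + 55x^5 - 120x^4 + 126x^3 - 56x^2 + 7x. Since p(0) = det(-L) = 0, x divides p(x). By the matrix-tree theorem the graph has (1/7) * product of the nonzero eigenvalues = 1 spanning tree. The eigenvalues sum to 12, which equals trace(L) = 2|E|.

x^7 - 12x^6 + 55x^5 - 120x^4 + 126x^3 - 56x^2 + 7x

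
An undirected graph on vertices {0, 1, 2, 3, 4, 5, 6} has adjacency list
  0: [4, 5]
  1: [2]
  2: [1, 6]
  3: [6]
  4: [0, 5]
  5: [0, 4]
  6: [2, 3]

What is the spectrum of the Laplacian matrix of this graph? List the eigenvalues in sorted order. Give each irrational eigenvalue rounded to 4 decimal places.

Reading degrees in the order [0, 1, 2, 3, 4, 5, 6] gives [2, 1, 2, 1, 2, 2, 2]; set D = diag(2, 1, 2, 1, 2, 2, 2) and form L = D - A. Diagonalising L (or applying a numerical eigensolver to the 7x7 matrix) gives the spectrum above. The 2 zero eigenvalues correspond to the 2 connected components. There are 2 zeros in the spectrum, matching the 2 components.

[0, 0, 0.5858, 2, 3, 3, 3.4142]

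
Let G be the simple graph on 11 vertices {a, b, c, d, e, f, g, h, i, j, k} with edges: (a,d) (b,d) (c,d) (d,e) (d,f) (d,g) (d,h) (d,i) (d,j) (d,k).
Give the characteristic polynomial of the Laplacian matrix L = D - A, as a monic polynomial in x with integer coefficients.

With the vertex order [a, b, c, d, e, f, g, h, i, j, k], the degrees are [1, 1, 1, 10, 1, 1, 1, 1, 1, 1, 1], giving D = diag(1, 1, 1, 10, 1, 1, 1, 1, 1, 1, 1) and L = D - A. L has integer entries, so p(x) = det(xI - L) has integer coefficients. Expanding the determinant yields x^11 - 20x^10 + 135x^9 - 480x^8 + 1050x^7 - 1512x^6 + 1470x^5 - 960x^4 + 405x^3 - 100x^2 + 11x. Since p(0) = det(-L) = 0, x divides p(x). There is one zero in the spectrum, matching the 1 component. The largest eigenvalue, 11, is at most the vertex count 11.

x^11 - 20x^10 + 135x^9 - 480x^8 + 1050x^7 - 1512x^6 + 1470x^5 - 960x^4 + 405x^3 - 100x^2 + 11x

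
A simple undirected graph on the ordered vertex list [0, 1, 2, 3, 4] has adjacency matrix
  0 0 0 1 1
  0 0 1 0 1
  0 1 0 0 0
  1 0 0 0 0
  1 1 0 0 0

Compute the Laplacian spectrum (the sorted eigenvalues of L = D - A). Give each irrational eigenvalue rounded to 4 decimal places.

[0, 0.3820, 1.3820, 2.6180, 3.6180]

With the vertex order [0, 1, 2, 3, 4], the degrees are [2, 2, 1, 1, 2], giving D = diag(2, 2, 1, 1, 2) and L = D - A. Since every row of L sums to 0, the all-ones vector is in the kernel and 0 is an eigenvalue. The eigenvalues sum to 8, which equals trace(L) = 2|E|. By the matrix-tree theorem the graph has (1/5) * product of the nonzero eigenvalues = 1 spanning tree.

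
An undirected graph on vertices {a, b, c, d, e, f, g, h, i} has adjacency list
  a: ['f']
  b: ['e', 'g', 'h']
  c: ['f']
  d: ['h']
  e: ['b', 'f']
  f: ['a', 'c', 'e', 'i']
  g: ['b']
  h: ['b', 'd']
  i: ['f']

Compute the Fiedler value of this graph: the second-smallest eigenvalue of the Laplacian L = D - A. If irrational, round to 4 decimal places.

Each diagonal entry of L is the vertex degree and each off-diagonal entry is -1 where an edge is present, 0 otherwise; in the order [a, b, c, d, e, f, g, h, i] the diagonal is [1, 3, 1, 1, 2, 4, 1, 2, 1]. The sorted Laplacian eigenvalues are [0, 0.1884, 0.6144, 1, 1, 1.5333, 2.3798, 4.1545, 5.1296]; the algebraic connectivity is the second entry, 0.1884. There is one zero in the spectrum, matching the 1 component.

0.1884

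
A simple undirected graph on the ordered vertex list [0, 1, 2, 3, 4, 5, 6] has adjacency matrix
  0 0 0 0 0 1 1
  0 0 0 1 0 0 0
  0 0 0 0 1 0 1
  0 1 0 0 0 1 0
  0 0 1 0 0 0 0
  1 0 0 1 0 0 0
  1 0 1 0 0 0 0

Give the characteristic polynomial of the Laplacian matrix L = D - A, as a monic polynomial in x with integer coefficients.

x^7 - 12x^6 + 55x^5 - 120x^4 + 126x^3 - 56x^2 + 7x

Each diagonal entry of L is the vertex degree and each off-diagonal entry is -1 where an edge is present, 0 otherwise; in the order [0, 1, 2, 3, 4, 5, 6] the diagonal is [2, 1, 2, 2, 1, 2, 2]. Computing det(xI - L) by cofactor expansion (or equivalently via sum-over-permutations) gives x^7 - 12x^6 + 55x^5 - 120x^4 + 126x^3 - 56x^2 + 7x. Since p(0) = det(-L) = 0, x divides p(x).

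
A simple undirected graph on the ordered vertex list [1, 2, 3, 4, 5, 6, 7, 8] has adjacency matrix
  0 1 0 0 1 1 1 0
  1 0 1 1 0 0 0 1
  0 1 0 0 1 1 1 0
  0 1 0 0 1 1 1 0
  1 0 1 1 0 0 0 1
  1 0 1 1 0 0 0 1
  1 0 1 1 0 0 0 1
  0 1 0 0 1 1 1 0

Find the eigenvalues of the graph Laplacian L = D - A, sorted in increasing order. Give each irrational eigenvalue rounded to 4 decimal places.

[0, 4, 4, 4, 4, 4, 4, 8]

Each diagonal entry of L is the vertex degree and each off-diagonal entry is -1 where an edge is present, 0 otherwise; in the order [1, 2, 3, 4, 5, 6, 7, 8] the diagonal is [4, 4, 4, 4, 4, 4, 4, 4]. L is symmetric positive semidefinite, so every eigenvalue is real and nonnegative. The single zero eigenvalue shows the graph is connected. There is one zero in the spectrum, matching the 1 component. The eigenvalues sum to 32, which equals trace(L) = 2|E|.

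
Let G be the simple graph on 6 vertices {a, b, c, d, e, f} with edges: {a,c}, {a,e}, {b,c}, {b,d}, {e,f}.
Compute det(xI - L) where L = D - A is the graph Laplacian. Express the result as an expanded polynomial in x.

x^6 - 10x^5 + 36x^4 - 56x^3 + 35x^2 - 6x

Each diagonal entry of L is the vertex degree and each off-diagonal entry is -1 where an edge is present, 0 otherwise; in the order [a, b, c, d, e, f] the diagonal is [2, 2, 2, 1, 2, 1]. L has integer entries, so p(x) = det(xI - L) has integer coefficients. Expanding the determinant yields x^6 - 10x^5 + 36x^4 - 56x^3 + 35x^2 - 6x. The constant term is 0 because L is singular (the all-ones vector lies in its kernel).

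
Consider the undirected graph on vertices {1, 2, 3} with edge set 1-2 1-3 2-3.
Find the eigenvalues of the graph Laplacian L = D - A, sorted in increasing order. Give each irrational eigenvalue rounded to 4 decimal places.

Reading degrees in the order [1, 2, 3] gives [2, 2, 2]; set D = diag(2, 2, 2) and form L = D - A. Diagonalising L (or applying a numerical eigensolver to the 3x3 matrix) gives the spectrum above. The single zero eigenvalue shows the graph is connected. There is one zero in the spectrum, matching the 1 component. By the matrix-tree theorem the graph has (1/3) * product of the nonzero eigenvalues = 3 spanning trees.

[0, 3, 3]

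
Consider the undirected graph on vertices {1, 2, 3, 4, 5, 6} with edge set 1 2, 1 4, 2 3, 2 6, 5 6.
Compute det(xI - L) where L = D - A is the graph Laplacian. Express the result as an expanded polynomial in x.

Each diagonal entry of L is the vertex degree and each off-diagonal entry is -1 where an edge is present, 0 otherwise; in the order [1, 2, 3, 4, 5, 6] the diagonal is [2, 3, 1, 1, 1, 2]. L has integer entries, so p(x) = det(xI - L) has integer coefficients. Expanding the determinant yields x^6 - 10x^5 + 35x^4 - 52x^3 + 31x^2 - 6x. The coefficient of x^5 equals -trace(L) = -10, matching the sum of degrees. There is one zero in the spectrum, matching the 1 component.

x^6 - 10x^5 + 35x^4 - 52x^3 + 31x^2 - 6x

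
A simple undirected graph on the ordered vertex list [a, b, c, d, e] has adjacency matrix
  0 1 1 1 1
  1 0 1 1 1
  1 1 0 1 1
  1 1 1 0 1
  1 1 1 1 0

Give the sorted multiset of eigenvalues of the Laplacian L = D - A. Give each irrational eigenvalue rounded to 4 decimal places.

[0, 5, 5, 5, 5]

With the vertex order [a, b, c, d, e], the degrees are [4, 4, 4, 4, 4], giving D = diag(4, 4, 4, 4, 4) and L = D - A. The multiplicity of 0 as a Laplacian eigenvalue equals the number of connected components. The single zero eigenvalue shows the graph is connected.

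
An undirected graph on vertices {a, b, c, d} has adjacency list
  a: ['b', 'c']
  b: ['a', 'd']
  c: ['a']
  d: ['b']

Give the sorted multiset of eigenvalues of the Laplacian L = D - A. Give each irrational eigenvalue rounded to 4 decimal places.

[0, 0.5858, 2, 3.4142]

Each diagonal entry of L is the vertex degree and each off-diagonal entry is -1 where an edge is present, 0 otherwise; in the order [a, b, c, d] the diagonal is [2, 2, 1, 1]. The multiplicity of 0 as a Laplacian eigenvalue equals the number of connected components.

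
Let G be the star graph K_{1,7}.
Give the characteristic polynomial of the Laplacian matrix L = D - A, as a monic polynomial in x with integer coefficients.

The graph has 8 vertices and degree multiset [7, 1, 1, 1, 1, 1, 1, 1]; D is the diagonal matrix of degrees and L = D - A. The eigenvalues of L are [0, 1, 1, 1, 1, 1, 1, 8]; the characteristic polynomial is the product of (x - lambda_i), which multiplies out to x^8 - 14x^7 + 63x^6 - 140x^5 + 175x^4 - 126x^3 + 49x^2 - 8x. The coefficient of x^7 equals -trace(L) = -14, matching the sum of degrees. There is one zero in the spectrum, matching the 1 component. The largest eigenvalue, 8, is at most the vertex count 8.

x^8 - 14x^7 + 63x^6 - 140x^5 + 175x^4 - 126x^3 + 49x^2 - 8x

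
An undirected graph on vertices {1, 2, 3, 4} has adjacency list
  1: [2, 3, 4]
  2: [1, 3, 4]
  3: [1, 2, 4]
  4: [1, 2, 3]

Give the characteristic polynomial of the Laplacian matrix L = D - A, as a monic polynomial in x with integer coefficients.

Reading degrees in the order [1, 2, 3, 4] gives [3, 3, 3, 3]; set D = diag(3, 3, 3, 3) and form L = D - A. L has integer entries, so p(x) = det(xI - L) has integer coefficients. Expanding the determinant yields x^4 - 12x^3 + 48x^2 - 64x. The constant term is 0 because L is singular (the all-ones vector lies in its kernel). By the matrix-tree theorem the graph has (1/4) * product of the nonzero eigenvalues = 16 spanning trees.

x^4 - 12x^3 + 48x^2 - 64x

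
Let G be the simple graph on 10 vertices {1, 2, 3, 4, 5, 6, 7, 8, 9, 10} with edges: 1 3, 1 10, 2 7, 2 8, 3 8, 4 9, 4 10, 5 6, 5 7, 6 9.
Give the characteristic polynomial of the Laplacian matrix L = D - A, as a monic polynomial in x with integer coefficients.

x^10 - 20x^9 + 170x^8 - 800x^7 + 2275x^6 - 4004x^5 + 4290x^4 - 2640x^3 + 825x^2 - 100x

With the vertex order [1, 2, 3, 4, 5, 6, 7, 8, 9, 10], the degrees are [2, 2, 2, 2, 2, 2, 2, 2, 2, 2], giving D = diag(2, 2, 2, 2, 2, 2, 2, 2, 2, 2) and L = D - A. L has integer entries, so p(x) = det(xI - L) has integer coefficients. Expanding the determinant yields x^10 - 20x^9 + 170x^8 - 800x^7 + 2275x^6 - 4004x^5 + 4290x^4 - 2640x^3 + 825x^2 - 100x. Since p(0) = det(-L) = 0, x divides p(x). The eigenvalues sum to 20, which equals trace(L) = 2|E|. The largest eigenvalue, 4, is at most the vertex count 10.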